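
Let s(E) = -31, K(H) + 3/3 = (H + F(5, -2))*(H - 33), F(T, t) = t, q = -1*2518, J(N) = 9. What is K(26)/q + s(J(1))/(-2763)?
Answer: 545005/6957234 ≈ 0.078336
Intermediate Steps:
q = -2518
K(H) = -1 + (-33 + H)*(-2 + H) (K(H) = -1 + (H - 2)*(H - 33) = -1 + (-2 + H)*(-33 + H) = -1 + (-33 + H)*(-2 + H))
K(26)/q + s(J(1))/(-2763) = (65 + 26² - 35*26)/(-2518) - 31/(-2763) = (65 + 676 - 910)*(-1/2518) - 31*(-1/2763) = -169*(-1/2518) + 31/2763 = 169/2518 + 31/2763 = 545005/6957234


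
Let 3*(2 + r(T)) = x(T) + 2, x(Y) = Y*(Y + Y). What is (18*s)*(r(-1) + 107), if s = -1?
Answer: -1914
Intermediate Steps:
x(Y) = 2*Y**2 (x(Y) = Y*(2*Y) = 2*Y**2)
r(T) = -4/3 + 2*T**2/3 (r(T) = -2 + (2*T**2 + 2)/3 = -2 + (2 + 2*T**2)/3 = -2 + (2/3 + 2*T**2/3) = -4/3 + 2*T**2/3)
(18*s)*(r(-1) + 107) = (18*(-1))*((-4/3 + (2/3)*(-1)**2) + 107) = -18*((-4/3 + (2/3)*1) + 107) = -18*((-4/3 + 2/3) + 107) = -18*(-2/3 + 107) = -18*319/3 = -1914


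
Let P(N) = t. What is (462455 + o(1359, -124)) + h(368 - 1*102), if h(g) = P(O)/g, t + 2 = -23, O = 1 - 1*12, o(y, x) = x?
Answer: 122980021/266 ≈ 4.6233e+5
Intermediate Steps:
O = -11 (O = 1 - 12 = -11)
t = -25 (t = -2 - 23 = -25)
P(N) = -25
h(g) = -25/g
(462455 + o(1359, -124)) + h(368 - 1*102) = (462455 - 124) - 25/(368 - 1*102) = 462331 - 25/(368 - 102) = 462331 - 25/266 = 122980021/266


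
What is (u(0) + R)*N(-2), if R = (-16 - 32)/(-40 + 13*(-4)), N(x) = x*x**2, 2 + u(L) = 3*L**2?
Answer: 272/23 ≈ 11.826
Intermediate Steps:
u(L) = -2 + 3*L**2
N(x) = x**3
R = 12/23 (R = -48/(-40 - 52) = -48/(-92) = -48*(-1/92) = 12/23 ≈ 0.52174)
(u(0) + R)*N(-2) = ((-2 + 3*0**2) + 12/23)*(-2)**3 = ((-2 + 3*0) + 12/23)*(-8) = ((-2 + 0) + 12/23)*(-8) = (-2 + 12/23)*(-8) = -34/23*(-8) = 272/23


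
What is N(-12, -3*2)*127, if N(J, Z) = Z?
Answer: -762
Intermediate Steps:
N(-12, -3*2)*127 = -3*2*127 = -6*127 = -762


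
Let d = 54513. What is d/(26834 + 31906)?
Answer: 18171/19580 ≈ 0.92804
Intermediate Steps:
d/(26834 + 31906) = 54513/(26834 + 31906) = 54513/58740 = 54513*(1/58740) = 18171/19580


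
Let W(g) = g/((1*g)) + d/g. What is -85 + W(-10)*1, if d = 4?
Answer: -422/5 ≈ -84.400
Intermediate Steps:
W(g) = 1 + 4/g (W(g) = g/((1*g)) + 4/g = g/g + 4/g = 1 + 4/g)
-85 + W(-10)*1 = -85 + ((4 - 10)/(-10))*1 = -85 - ⅒*(-6)*1 = -85 + (⅗)*1 = -85 + ⅗ = -422/5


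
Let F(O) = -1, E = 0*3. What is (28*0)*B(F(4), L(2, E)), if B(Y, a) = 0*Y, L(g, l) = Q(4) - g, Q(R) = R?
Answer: 0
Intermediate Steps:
E = 0
L(g, l) = 4 - g
B(Y, a) = 0
(28*0)*B(F(4), L(2, E)) = (28*0)*0 = 0*0 = 0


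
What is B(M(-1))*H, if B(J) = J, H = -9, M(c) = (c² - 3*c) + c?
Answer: -27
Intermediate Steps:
M(c) = c² - 2*c
B(M(-1))*H = -(-2 - 1)*(-9) = -1*(-3)*(-9) = 3*(-9) = -27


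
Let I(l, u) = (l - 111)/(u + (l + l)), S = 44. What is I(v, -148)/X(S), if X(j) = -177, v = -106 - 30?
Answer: -247/74340 ≈ -0.0033226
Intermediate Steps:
v = -136
I(l, u) = (-111 + l)/(u + 2*l)
I(v, -148)/X(S) = ((-111 - 136)/(-148 + 2*(-136)))/(-177) = (-247/(-148 - 272))*(-1/177) = (-247/(-420))*(-1/177) = -1/420*(-247)*(-1/177) = (247/420)*(-1/177) = -247/74340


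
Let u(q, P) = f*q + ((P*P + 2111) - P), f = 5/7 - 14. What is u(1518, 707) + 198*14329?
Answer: 23227591/7 ≈ 3.3182e+6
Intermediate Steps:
f = -93/7 (f = (1/7)*5 - 14 = 5/7 - 14 = -93/7 ≈ -13.286)
u(q, P) = 2111 + P**2 - P - 93*q/7 (u(q, P) = -93*q/7 + ((P*P + 2111) - P) = -93*q/7 + ((P**2 + 2111) - P) = -93*q/7 + ((2111 + P**2) - P) = -93*q/7 + (2111 + P**2 - P) = 2111 + P**2 - P - 93*q/7)
u(1518, 707) + 198*14329 = (2111 + 707**2 - 1*707 - 93/7*1518) + 198*14329 = (2111 + 499849 - 707 - 141174/7) + 2837142 = 3367597/7 + 2837142 = 23227591/7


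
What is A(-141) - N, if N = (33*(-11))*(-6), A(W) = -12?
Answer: -2190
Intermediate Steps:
N = 2178 (N = -363*(-6) = 2178)
A(-141) - N = -12 - 1*2178 = -12 - 2178 = -2190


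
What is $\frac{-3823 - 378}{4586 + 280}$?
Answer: $- \frac{4201}{4866} \approx -0.86334$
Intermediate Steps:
$\frac{-3823 - 378}{4586 + 280} = \frac{-3823 - 378}{4866} = \left(-4201\right) \frac{1}{4866} = - \frac{4201}{4866}$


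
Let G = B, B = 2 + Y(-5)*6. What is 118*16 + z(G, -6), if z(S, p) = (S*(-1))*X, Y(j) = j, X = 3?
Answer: 1972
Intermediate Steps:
B = -28 (B = 2 - 5*6 = 2 - 30 = -28)
G = -28
z(S, p) = -3*S (z(S, p) = (S*(-1))*3 = -S*3 = -3*S)
118*16 + z(G, -6) = 118*16 - 3*(-28) = 1888 + 84 = 1972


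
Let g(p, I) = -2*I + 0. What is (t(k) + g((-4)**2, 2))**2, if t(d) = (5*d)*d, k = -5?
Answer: 14641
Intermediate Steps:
g(p, I) = -2*I
t(d) = 5*d**2
(t(k) + g((-4)**2, 2))**2 = (5*(-5)**2 - 2*2)**2 = (5*25 - 4)**2 = (125 - 4)**2 = 121**2 = 14641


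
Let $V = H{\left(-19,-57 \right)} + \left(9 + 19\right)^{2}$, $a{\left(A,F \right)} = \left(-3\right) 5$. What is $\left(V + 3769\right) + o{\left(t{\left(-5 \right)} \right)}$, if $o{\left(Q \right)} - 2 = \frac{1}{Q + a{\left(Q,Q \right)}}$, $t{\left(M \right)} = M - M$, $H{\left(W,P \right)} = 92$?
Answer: $\frac{69704}{15} \approx 4646.9$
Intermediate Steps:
$a{\left(A,F \right)} = -15$
$t{\left(M \right)} = 0$
$o{\left(Q \right)} = 2 + \frac{1}{-15 + Q}$ ($o{\left(Q \right)} = 2 + \frac{1}{Q - 15} = 2 + \frac{1}{-15 + Q}$)
$V = 876$ ($V = 92 + \left(9 + 19\right)^{2} = 92 + 28^{2} = 92 + 784 = 876$)
$\left(V + 3769\right) + o{\left(t{\left(-5 \right)} \right)} = \left(876 + 3769\right) + \frac{-29 + 2 \cdot 0}{-15 + 0} = 4645 + \frac{-29 + 0}{-15} = 4645 - - \frac{29}{15} = 4645 + \frac{29}{15} = \frac{69704}{15}$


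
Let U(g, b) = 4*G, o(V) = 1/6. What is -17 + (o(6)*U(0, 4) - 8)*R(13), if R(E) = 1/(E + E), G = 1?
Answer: -674/39 ≈ -17.282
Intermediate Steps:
o(V) = ⅙
R(E) = 1/(2*E)
U(g, b) = 4 (U(g, b) = 4*1 = 4)
-17 + (o(6)*U(0, 4) - 8)*R(13) = -17 + ((⅙)*4 - 8)*((½)/13) = -17 + (⅔ - 8)*((½)*(1/13)) = -17 - 22/3*1/26 = -17 - 11/39 = -674/39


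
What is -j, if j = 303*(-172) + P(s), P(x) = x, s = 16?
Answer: 52100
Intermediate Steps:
j = -52100 (j = 303*(-172) + 16 = -52116 + 16 = -52100)
-j = -1*(-52100) = 52100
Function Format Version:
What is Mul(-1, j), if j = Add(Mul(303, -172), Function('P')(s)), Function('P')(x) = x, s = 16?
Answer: 52100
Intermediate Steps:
j = -52100 (j = Add(Mul(303, -172), 16) = Add(-52116, 16) = -52100)
Mul(-1, j) = Mul(-1, -52100) = 52100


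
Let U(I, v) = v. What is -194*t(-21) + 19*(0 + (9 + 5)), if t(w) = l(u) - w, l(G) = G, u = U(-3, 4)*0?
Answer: -3808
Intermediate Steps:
u = 0 (u = 4*0 = 0)
t(w) = -w (t(w) = 0 - w = -w)
-194*t(-21) + 19*(0 + (9 + 5)) = -(-194)*(-21) + 19*(0 + (9 + 5)) = -194*21 + 19*(0 + 14) = -4074 + 19*14 = -4074 + 266 = -3808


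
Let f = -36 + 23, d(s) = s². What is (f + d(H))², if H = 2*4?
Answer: 2601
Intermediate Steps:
H = 8
f = -13
(f + d(H))² = (-13 + 8²)² = (-13 + 64)² = 51² = 2601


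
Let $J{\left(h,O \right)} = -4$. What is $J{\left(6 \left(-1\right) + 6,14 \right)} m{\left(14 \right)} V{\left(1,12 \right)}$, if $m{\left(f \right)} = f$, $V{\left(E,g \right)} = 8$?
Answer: $-448$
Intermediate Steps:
$J{\left(6 \left(-1\right) + 6,14 \right)} m{\left(14 \right)} V{\left(1,12 \right)} = \left(-4\right) 14 \cdot 8 = \left(-56\right) 8 = -448$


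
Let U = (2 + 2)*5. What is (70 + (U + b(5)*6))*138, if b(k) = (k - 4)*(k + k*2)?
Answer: 24840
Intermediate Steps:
U = 20 (U = 4*5 = 20)
b(k) = 3*k*(-4 + k) (b(k) = (-4 + k)*(k + 2*k) = (-4 + k)*(3*k) = 3*k*(-4 + k))
(70 + (U + b(5)*6))*138 = (70 + (20 + (3*5*(-4 + 5))*6))*138 = (70 + (20 + (3*5*1)*6))*138 = (70 + (20 + 15*6))*138 = (70 + (20 + 90))*138 = (70 + 110)*138 = 180*138 = 24840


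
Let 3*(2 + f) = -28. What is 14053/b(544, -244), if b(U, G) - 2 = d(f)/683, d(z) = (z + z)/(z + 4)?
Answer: 105580189/15060 ≈ 7010.6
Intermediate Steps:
f = -34/3 (f = -2 + (⅓)*(-28) = -2 - 28/3 = -34/3 ≈ -11.333)
d(z) = 2*z/(4 + z) (d(z) = (2*z)/(4 + z) = 2*z/(4 + z))
b(U, G) = 15060/7513 (b(U, G) = 2 + (2*(-34/3)/(4 - 34/3))/683 = 2 + (2*(-34/3)/(-22/3))*(1/683) = 2 + (2*(-34/3)*(-3/22))*(1/683) = 2 + (34/11)*(1/683) = 2 + 34/7513 = 15060/7513)
14053/b(544, -244) = 14053/(15060/7513) = 14053*(7513/15060) = 105580189/15060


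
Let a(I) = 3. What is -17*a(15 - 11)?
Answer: -51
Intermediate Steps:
-17*a(15 - 11) = -17*3 = -51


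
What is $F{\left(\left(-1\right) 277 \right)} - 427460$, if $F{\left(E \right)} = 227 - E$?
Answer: $-426956$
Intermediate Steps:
$F{\left(\left(-1\right) 277 \right)} - 427460 = \left(227 - \left(-1\right) 277\right) - 427460 = \left(227 - -277\right) - 427460 = \left(227 + 277\right) - 427460 = 504 - 427460 = -426956$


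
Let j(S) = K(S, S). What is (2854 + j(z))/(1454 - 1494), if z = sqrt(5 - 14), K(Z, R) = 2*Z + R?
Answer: -1427/20 - 9*I/40 ≈ -71.35 - 0.225*I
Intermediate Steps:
K(Z, R) = R + 2*Z
z = 3*I (z = sqrt(-9) = 3*I ≈ 3.0*I)
j(S) = 3*S (j(S) = S + 2*S = 3*S)
(2854 + j(z))/(1454 - 1494) = (2854 + 3*(3*I))/(1454 - 1494) = (2854 + 9*I)/(-40) = (2854 + 9*I)*(-1/40) = -1427/20 - 9*I/40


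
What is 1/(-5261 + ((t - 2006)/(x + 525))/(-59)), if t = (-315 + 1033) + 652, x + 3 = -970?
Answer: -6608/34764847 ≈ -0.00019008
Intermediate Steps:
x = -973 (x = -3 - 970 = -973)
t = 1370 (t = 718 + 652 = 1370)
1/(-5261 + ((t - 2006)/(x + 525))/(-59)) = 1/(-5261 + ((1370 - 2006)/(-973 + 525))/(-59)) = 1/(-5261 - 636/(-448)*(-1/59)) = 1/(-5261 - 636*(-1/448)*(-1/59)) = 1/(-5261 + (159/112)*(-1/59)) = 1/(-5261 - 159/6608) = 1/(-34764847/6608) = -6608/34764847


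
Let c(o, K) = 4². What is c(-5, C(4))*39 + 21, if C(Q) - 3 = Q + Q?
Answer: 645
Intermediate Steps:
C(Q) = 3 + 2*Q (C(Q) = 3 + (Q + Q) = 3 + 2*Q)
c(o, K) = 16
c(-5, C(4))*39 + 21 = 16*39 + 21 = 624 + 21 = 645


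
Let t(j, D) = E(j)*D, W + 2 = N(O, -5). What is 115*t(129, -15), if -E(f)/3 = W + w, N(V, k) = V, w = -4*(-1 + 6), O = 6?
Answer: -82800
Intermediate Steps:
w = -20 (w = -4*5 = -20)
W = 4 (W = -2 + 6 = 4)
E(f) = 48 (E(f) = -3*(4 - 20) = -3*(-16) = 48)
t(j, D) = 48*D
115*t(129, -15) = 115*(48*(-15)) = 115*(-720) = -82800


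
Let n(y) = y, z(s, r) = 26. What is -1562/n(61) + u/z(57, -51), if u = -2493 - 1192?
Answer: -265397/1586 ≈ -167.34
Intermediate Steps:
u = -3685
-1562/n(61) + u/z(57, -51) = -1562/61 - 3685/26 = -265397/1586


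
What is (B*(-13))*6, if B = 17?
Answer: -1326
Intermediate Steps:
(B*(-13))*6 = (17*(-13))*6 = -221*6 = -1326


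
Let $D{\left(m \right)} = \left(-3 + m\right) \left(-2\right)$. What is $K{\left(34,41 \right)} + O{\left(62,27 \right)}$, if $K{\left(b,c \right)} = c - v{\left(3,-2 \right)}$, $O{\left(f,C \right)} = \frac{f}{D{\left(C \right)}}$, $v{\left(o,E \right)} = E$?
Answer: $\frac{1001}{24} \approx 41.708$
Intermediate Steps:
$D{\left(m \right)} = 6 - 2 m$
$O{\left(f,C \right)} = \frac{f}{6 - 2 C}$
$K{\left(b,c \right)} = 2 + c$ ($K{\left(b,c \right)} = c - -2 = c + 2 = 2 + c$)
$K{\left(34,41 \right)} + O{\left(62,27 \right)} = \left(2 + 41\right) - \frac{62}{-6 + 2 \cdot 27} = 43 - \frac{62}{-6 + 54} = 43 - \frac{62}{48} = 43 - 62 \cdot \frac{1}{48} = 43 - \frac{31}{24} = \frac{1001}{24}$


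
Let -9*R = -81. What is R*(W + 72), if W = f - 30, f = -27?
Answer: 135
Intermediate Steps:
R = 9 (R = -1/9*(-81) = 9)
W = -57 (W = -27 - 30 = -57)
R*(W + 72) = 9*(-57 + 72) = 9*15 = 135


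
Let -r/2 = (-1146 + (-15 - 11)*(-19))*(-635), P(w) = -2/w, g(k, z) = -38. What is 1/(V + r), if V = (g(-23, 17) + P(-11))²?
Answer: -121/100019784 ≈ -1.2098e-6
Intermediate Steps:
V = 173056/121 (V = (-38 - 2/(-11))² = (-38 - 2*(-1/11))² = (-38 + 2/11)² = (-416/11)² = 173056/121 ≈ 1430.2)
r = -828040 (r = -2*(-1146 + (-15 - 11)*(-19))*(-635) = -2*(-1146 - 26*(-19))*(-635) = -2*(-1146 + 494)*(-635) = -(-1304)*(-635) = -2*414020 = -828040)
1/(V + r) = 1/(173056/121 - 828040) = 1/(-100019784/121) = -121/100019784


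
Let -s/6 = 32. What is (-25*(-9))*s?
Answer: -43200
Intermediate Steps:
s = -192 (s = -6*32 = -192)
(-25*(-9))*s = -25*(-9)*(-192) = 225*(-192) = -43200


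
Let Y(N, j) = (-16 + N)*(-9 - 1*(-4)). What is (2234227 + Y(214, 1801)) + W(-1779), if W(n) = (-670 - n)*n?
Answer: 260326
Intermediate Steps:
Y(N, j) = 80 - 5*N (Y(N, j) = (-16 + N)*(-9 + 4) = (-16 + N)*(-5) = 80 - 5*N)
W(n) = n*(-670 - n)
(2234227 + Y(214, 1801)) + W(-1779) = (2234227 + (80 - 5*214)) - 1*(-1779)*(670 - 1779) = (2234227 + (80 - 1070)) - 1*(-1779)*(-1109) = (2234227 - 990) - 1972911 = 2233237 - 1972911 = 260326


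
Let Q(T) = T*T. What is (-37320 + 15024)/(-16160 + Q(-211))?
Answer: -22296/28361 ≈ -0.78615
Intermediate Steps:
Q(T) = T²
(-37320 + 15024)/(-16160 + Q(-211)) = (-37320 + 15024)/(-16160 + (-211)²) = -22296/(-16160 + 44521) = -22296/28361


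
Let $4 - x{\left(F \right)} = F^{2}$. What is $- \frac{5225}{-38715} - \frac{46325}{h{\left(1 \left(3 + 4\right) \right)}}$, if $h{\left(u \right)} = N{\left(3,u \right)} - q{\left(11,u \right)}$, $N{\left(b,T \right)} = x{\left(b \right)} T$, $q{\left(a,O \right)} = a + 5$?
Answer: $\frac{7034270}{7743} \approx 908.47$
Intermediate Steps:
$x{\left(F \right)} = 4 - F^{2}$
$q{\left(a,O \right)} = 5 + a$
$N{\left(b,T \right)} = T \left(4 - b^{2}\right)$ ($N{\left(b,T \right)} = \left(4 - b^{2}\right) T = T \left(4 - b^{2}\right)$)
$h{\left(u \right)} = -16 - 5 u$ ($h{\left(u \right)} = u \left(4 - 3^{2}\right) - \left(5 + 11\right) = u \left(4 - 9\right) - 16 = u \left(-5\right) - 16 = - 5 u - 16 = -16 - 5 u$)
$- \frac{5225}{-38715} - \frac{46325}{h{\left(1 \left(3 + 4\right) \right)}} = - \frac{5225}{-38715} - \frac{46325}{-16 - 5 \cdot 1 \left(3 + 4\right)} = \left(-5225\right) \left(- \frac{1}{38715}\right) - \frac{46325}{-16 - 5 \cdot 1 \cdot 7} = \frac{1045}{7743} - \frac{46325}{-16 - 35} = \frac{1045}{7743} - \frac{46325}{-51} = \frac{1045}{7743} - - \frac{2725}{3} = \frac{1045}{7743} + \frac{2725}{3} = \frac{7034270}{7743}$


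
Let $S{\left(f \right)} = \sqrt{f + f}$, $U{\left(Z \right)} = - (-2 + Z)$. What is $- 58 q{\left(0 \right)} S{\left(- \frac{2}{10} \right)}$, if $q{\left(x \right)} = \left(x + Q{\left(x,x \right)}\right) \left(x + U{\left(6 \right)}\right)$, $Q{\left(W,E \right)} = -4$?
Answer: $- \frac{928 i \sqrt{10}}{5} \approx - 586.92 i$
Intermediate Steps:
$U{\left(Z \right)} = 2 - Z$
$q{\left(x \right)} = \left(-4 + x\right)^{2}$ ($q{\left(x \right)} = \left(x - 4\right) \left(x + \left(2 - 6\right)\right) = \left(-4 + x\right) \left(x + \left(2 - 6\right)\right) = \left(-4 + x\right) \left(x - 4\right) = \left(-4 + x\right) \left(-4 + x\right) = \left(-4 + x\right)^{2}$)
$S{\left(f \right)} = \sqrt{2} \sqrt{f}$ ($S{\left(f \right)} = \sqrt{2 f} = \sqrt{2} \sqrt{f}$)
$- 58 q{\left(0 \right)} S{\left(- \frac{2}{10} \right)} = - 58 \left(16 + 0^{2} - 0\right) \sqrt{2} \sqrt{- \frac{2}{10}} = - 58 \left(16 + 0 + 0\right) \sqrt{2} \sqrt{\left(-2\right) \frac{1}{10}} = \left(-58\right) 16 \sqrt{2} \sqrt{- \frac{1}{5}} = - 928 \sqrt{2} \frac{i \sqrt{5}}{5} = - 928 \frac{i \sqrt{10}}{5} = - \frac{928 i \sqrt{10}}{5}$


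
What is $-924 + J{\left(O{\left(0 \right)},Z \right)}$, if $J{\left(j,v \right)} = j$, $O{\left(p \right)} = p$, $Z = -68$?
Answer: $-924$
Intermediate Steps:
$-924 + J{\left(O{\left(0 \right)},Z \right)} = -924 + 0 = -924$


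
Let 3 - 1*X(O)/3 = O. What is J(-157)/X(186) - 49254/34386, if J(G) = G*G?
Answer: -145770160/3146319 ≈ -46.330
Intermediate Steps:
J(G) = G²
X(O) = 9 - 3*O
J(-157)/X(186) - 49254/34386 = (-157)²/(9 - 3*186) - 49254/34386 = 24649/(9 - 558) - 49254*1/34386 = 24649/(-549) - 8209/5731 = 24649*(-1/549) - 8209/5731 = -24649/549 - 8209/5731 = -145770160/3146319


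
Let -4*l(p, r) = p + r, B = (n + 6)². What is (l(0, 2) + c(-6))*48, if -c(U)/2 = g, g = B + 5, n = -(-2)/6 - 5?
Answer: -2024/3 ≈ -674.67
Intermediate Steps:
n = -14/3 (n = -(-2)/6 - 5 = -2*(-⅙) - 5 = ⅓ - 5 = -14/3 ≈ -4.6667)
B = 16/9 (B = (-14/3 + 6)² = (4/3)² = 16/9 ≈ 1.7778)
g = 61/9 (g = 16/9 + 5 = 61/9 ≈ 6.7778)
l(p, r) = -p/4 - r/4 (l(p, r) = -(p + r)/4 = -p/4 - r/4)
c(U) = -122/9 (c(U) = -2*61/9 = -122/9)
(l(0, 2) + c(-6))*48 = ((-¼*0 - ¼*2) - 122/9)*48 = ((0 - ½) - 122/9)*48 = (-½ - 122/9)*48 = -253/18*48 = -2024/3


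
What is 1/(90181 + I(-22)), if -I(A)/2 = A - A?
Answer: 1/90181 ≈ 1.1089e-5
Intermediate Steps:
I(A) = 0 (I(A) = -2*(A - A) = -2*0 = 0)
1/(90181 + I(-22)) = 1/(90181 + 0) = 1/90181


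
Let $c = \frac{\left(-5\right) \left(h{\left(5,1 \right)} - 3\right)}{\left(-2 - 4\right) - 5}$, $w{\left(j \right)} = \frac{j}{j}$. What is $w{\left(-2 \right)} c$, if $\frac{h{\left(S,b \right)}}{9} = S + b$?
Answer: $\frac{255}{11} \approx 23.182$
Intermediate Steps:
$h{\left(S,b \right)} = 9 S + 9 b$ ($h{\left(S,b \right)} = 9 \left(S + b\right) = 9 S + 9 b$)
$w{\left(j \right)} = 1$
$c = \frac{255}{11}$ ($c = \frac{\left(-5\right) \left(\left(9 \cdot 5 + 9 \cdot 1\right) - 3\right)}{\left(-2 - 4\right) - 5} = \frac{\left(-5\right) \left(\left(45 + 9\right) - 3\right)}{-6 - 5} = \frac{\left(-5\right) \left(54 - 3\right)}{-11} = \left(-5\right) 51 \left(- \frac{1}{11}\right) = \left(-255\right) \left(- \frac{1}{11}\right) = \frac{255}{11} \approx 23.182$)
$w{\left(-2 \right)} c = 1 \cdot \frac{255}{11} = \frac{255}{11}$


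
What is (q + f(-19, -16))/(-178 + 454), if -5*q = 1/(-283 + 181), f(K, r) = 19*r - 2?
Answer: -156059/140760 ≈ -1.1087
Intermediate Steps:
f(K, r) = -2 + 19*r
q = 1/510 (q = -1/(5*(-283 + 181)) = -⅕/(-102) = -⅕*(-1/102) = 1/510 ≈ 0.0019608)
(q + f(-19, -16))/(-178 + 454) = (1/510 + (-2 + 19*(-16)))/(-178 + 454) = (1/510 + (-2 - 304))/276 = (1/510 - 306)*(1/276) = -156059/510*1/276 = -156059/140760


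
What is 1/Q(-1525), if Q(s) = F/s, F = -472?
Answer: 1525/472 ≈ 3.2309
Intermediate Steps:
Q(s) = -472/s
1/Q(-1525) = 1/(-472/(-1525)) = 1/(-472*(-1/1525)) = 1/(472/1525) = 1525/472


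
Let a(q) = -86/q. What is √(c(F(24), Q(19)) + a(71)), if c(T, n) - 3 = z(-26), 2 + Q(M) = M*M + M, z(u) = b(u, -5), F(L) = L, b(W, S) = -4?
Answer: I*√11147/71 ≈ 1.487*I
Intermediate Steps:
z(u) = -4
Q(M) = -2 + M + M² (Q(M) = -2 + (M*M + M) = -2 + (M² + M) = -2 + (M + M²) = -2 + M + M²)
c(T, n) = -1 (c(T, n) = 3 - 4 = -1)
√(c(F(24), Q(19)) + a(71)) = √(-1 - 86/71) = √(-157/71) = I*√11147/71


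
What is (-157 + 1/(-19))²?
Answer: 8904256/361 ≈ 24666.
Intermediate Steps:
(-157 + 1/(-19))² = (-157 - 1/19)² = (-2984/19)² = 8904256/361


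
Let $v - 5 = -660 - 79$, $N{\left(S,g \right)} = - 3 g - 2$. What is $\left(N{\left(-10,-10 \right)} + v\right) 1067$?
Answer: $-753302$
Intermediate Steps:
$N{\left(S,g \right)} = -2 - 3 g$
$v = -734$ ($v = 5 - 739 = -734$)
$\left(N{\left(-10,-10 \right)} + v\right) 1067 = \left(\left(-2 - -30\right) - 734\right) 1067 = \left(\left(-2 + 30\right) - 734\right) 1067 = \left(28 - 734\right) 1067 = \left(-706\right) 1067 = -753302$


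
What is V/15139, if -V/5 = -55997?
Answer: 279985/15139 ≈ 18.494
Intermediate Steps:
V = 279985 (V = -5*(-55997) = 279985)
V/15139 = 279985/15139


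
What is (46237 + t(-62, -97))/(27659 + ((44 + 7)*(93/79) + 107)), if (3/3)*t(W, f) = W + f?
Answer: 3640162/2198257 ≈ 1.6559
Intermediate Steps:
t(W, f) = W + f
(46237 + t(-62, -97))/(27659 + ((44 + 7)*(93/79) + 107)) = (46237 + (-62 - 97))/(27659 + ((44 + 7)*(93/79) + 107)) = (46237 - 159)/(27659 + (51*(93*(1/79)) + 107)) = 46078/(27659 + (51*(93/79) + 107)) = 46078/(27659 + (4743/79 + 107)) = 46078/(27659 + 13196/79) = 46078/(2198257/79) = 46078*(79/2198257) = 3640162/2198257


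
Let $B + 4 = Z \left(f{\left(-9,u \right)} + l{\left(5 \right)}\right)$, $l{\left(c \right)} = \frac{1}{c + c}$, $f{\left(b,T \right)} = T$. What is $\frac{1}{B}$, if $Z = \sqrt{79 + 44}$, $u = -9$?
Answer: $\frac{400}{972683} - \frac{890 \sqrt{123}}{972683} \approx -0.0097366$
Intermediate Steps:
$Z = \sqrt{123} \approx 11.091$
$l{\left(c \right)} = \frac{1}{2 c}$
$B = -4 - \frac{89 \sqrt{123}}{10}$ ($B = -4 + \sqrt{123} \left(-9 + \frac{1}{2 \cdot 5}\right) = -4 + \sqrt{123} \left(-9 + \frac{1}{2} \cdot \frac{1}{5}\right) = -4 + \sqrt{123} \left(-9 + \frac{1}{10}\right) = -4 + \sqrt{123} \left(- \frac{89}{10}\right) = -4 - \frac{89 \sqrt{123}}{10} \approx -102.71$)
$\frac{1}{B} = \frac{1}{-4 - \frac{89 \sqrt{123}}{10}}$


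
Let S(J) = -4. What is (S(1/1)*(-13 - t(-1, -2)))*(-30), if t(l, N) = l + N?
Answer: -1200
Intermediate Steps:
t(l, N) = N + l
(S(1/1)*(-13 - t(-1, -2)))*(-30) = -4*(-13 - (-2 - 1))*(-30) = -4*(-13 - 1*(-3))*(-30) = -4*(-13 + 3)*(-30) = -4*(-10)*(-30) = 40*(-30) = -1200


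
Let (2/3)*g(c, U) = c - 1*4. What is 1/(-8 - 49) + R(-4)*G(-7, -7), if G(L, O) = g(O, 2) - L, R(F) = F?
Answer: 2165/57 ≈ 37.982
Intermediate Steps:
g(c, U) = -6 + 3*c/2 (g(c, U) = 3*(c - 1*4)/2 = 3*(c - 4)/2 = 3*(-4 + c)/2 = -6 + 3*c/2)
G(L, O) = -6 - L + 3*O/2 (G(L, O) = (-6 + 3*O/2) - L = -6 - L + 3*O/2)
1/(-8 - 49) + R(-4)*G(-7, -7) = 1/(-8 - 49) - 4*(-6 - 1*(-7) + (3/2)*(-7)) = 1/(-57) - 4*(-6 + 7 - 21/2) = -1/57 - 4*(-19/2) = -1/57 + 38 = 2165/57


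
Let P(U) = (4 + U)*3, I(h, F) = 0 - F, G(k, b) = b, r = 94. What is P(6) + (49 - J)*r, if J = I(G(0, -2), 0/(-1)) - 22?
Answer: 6704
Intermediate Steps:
I(h, F) = -F
P(U) = 12 + 3*U
J = -22 (J = -0/(-1) - 22 = -0*(-1) - 22 = -1*0 - 22 = 0 - 22 = -22)
P(6) + (49 - J)*r = (12 + 3*6) + (49 - 1*(-22))*94 = (12 + 18) + (49 + 22)*94 = 30 + 71*94 = 30 + 6674 = 6704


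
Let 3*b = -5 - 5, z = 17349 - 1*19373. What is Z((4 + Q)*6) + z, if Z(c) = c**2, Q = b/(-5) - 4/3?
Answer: -1624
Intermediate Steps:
z = -2024 (z = 17349 - 19373 = -2024)
b = -10/3 (b = (-5 - 5)/3 = (1/3)*(-10) = -10/3 ≈ -3.3333)
Q = -2/3 (Q = -10/3/(-5) - 4/3 = -10/3*(-1/5) - 4*1/3 = 2/3 - 4/3 = -2/3 ≈ -0.66667)
Z((4 + Q)*6) + z = ((4 - 2/3)*6)**2 - 2024 = ((10/3)*6)**2 - 2024 = 20**2 - 2024 = 400 - 2024 = -1624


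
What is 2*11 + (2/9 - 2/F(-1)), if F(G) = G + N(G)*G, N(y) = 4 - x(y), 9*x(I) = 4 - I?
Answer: 4081/180 ≈ 22.672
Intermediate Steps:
x(I) = 4/9 - I/9 (x(I) = (4 - I)/9 = 4/9 - I/9)
N(y) = 32/9 + y/9 (N(y) = 4 - (4/9 - y/9) = 4 + (-4/9 + y/9) = 32/9 + y/9)
F(G) = G + G*(32/9 + G/9) (F(G) = G + (32/9 + G/9)*G = G + G*(32/9 + G/9))
2*11 + (2/9 - 2/F(-1)) = 2*11 + (2/9 - 2*(-9/(41 - 1))) = 22 + (2*(⅑) - 2/((⅑)*(-1)*40)) = 22 + (2/9 - 2/(-40/9)) = 22 + (2/9 - 2*(-9/40)) = 22 + (2/9 + 9/20) = 22 + 121/180 = 4081/180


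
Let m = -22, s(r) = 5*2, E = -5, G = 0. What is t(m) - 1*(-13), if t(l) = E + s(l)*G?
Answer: 8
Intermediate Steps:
s(r) = 10
t(l) = -5 (t(l) = -5 + 10*0 = -5 + 0 = -5)
t(m) - 1*(-13) = -5 - 1*(-13) = -5 + 13 = 8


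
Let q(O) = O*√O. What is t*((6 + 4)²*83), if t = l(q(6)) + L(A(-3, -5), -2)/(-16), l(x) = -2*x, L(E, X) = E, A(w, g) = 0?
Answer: -99600*√6 ≈ -2.4397e+5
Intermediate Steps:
q(O) = O^(3/2)
t = -12*√6 (t = -12*√6 + 0/(-16) = -12*√6 + 0*(-1/16) = -12*√6 + 0 = -12*√6 ≈ -29.394)
t*((6 + 4)²*83) = (-12*√6)*((6 + 4)²*83) = (-12*√6)*(10²*83) = (-12*√6)*(100*83) = -12*√6*8300 = -99600*√6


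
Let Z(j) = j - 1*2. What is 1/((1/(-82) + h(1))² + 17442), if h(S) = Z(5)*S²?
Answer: 6724/117340033 ≈ 5.7304e-5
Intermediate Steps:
Z(j) = -2 + j (Z(j) = j - 2 = -2 + j)
h(S) = 3*S² (h(S) = (-2 + 5)*S² = 3*S²)
1/((1/(-82) + h(1))² + 17442) = 1/((1/(-82) + 3*1²)² + 17442) = 1/((-1/82 + 3*1)² + 17442) = 1/((-1/82 + 3)² + 17442) = 1/((245/82)² + 17442) = 1/(60025/6724 + 17442) = 1/(117340033/6724) = 6724/117340033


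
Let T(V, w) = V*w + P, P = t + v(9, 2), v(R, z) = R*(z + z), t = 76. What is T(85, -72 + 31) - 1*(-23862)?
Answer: 20489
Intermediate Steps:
v(R, z) = 2*R*z (v(R, z) = R*(2*z) = 2*R*z)
P = 112 (P = 76 + 2*9*2 = 76 + 36 = 112)
T(V, w) = 112 + V*w (T(V, w) = V*w + 112 = 112 + V*w)
T(85, -72 + 31) - 1*(-23862) = (112 + 85*(-72 + 31)) - 1*(-23862) = (112 + 85*(-41)) + 23862 = (112 - 3485) + 23862 = -3373 + 23862 = 20489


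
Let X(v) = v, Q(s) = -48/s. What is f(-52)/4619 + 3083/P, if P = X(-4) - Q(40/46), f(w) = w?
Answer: 71188573/1182464 ≈ 60.204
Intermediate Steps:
P = 256/5 (P = -4 - (-48)/(40/46) = -4 - (-48)/(40*(1/46)) = -4 - (-48)/20/23 = -4 - (-48)*23/20 = -4 - 1*(-276/5) = -4 + 276/5 = 256/5 ≈ 51.200)
f(-52)/4619 + 3083/P = -52/4619 + 3083/(256/5) = -52*1/4619 + 3083*(5/256) = -52/4619 + 15415/256 = 71188573/1182464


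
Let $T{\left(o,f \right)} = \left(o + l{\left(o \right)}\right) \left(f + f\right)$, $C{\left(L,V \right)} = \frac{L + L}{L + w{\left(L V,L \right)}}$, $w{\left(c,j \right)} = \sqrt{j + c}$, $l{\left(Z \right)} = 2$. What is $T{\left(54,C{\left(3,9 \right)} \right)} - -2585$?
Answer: $2489 + 32 \sqrt{30} \approx 2664.3$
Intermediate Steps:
$w{\left(c,j \right)} = \sqrt{c + j}$
$C{\left(L,V \right)} = \frac{2 L}{L + \sqrt{L + L V}}$ ($C{\left(L,V \right)} = \frac{L + L}{L + \sqrt{L V + L}} = \frac{2 L}{L + \sqrt{L + L V}}$)
$T{\left(o,f \right)} = 2 f \left(2 + o\right)$ ($T{\left(o,f \right)} = \left(o + 2\right) \left(f + f\right) = \left(2 + o\right) 2 f = 2 f \left(2 + o\right)$)
$T{\left(54,C{\left(3,9 \right)} \right)} - -2585 = 2 \cdot 2 \cdot 3 \frac{1}{3 + \sqrt{3 \left(1 + 9\right)}} \left(2 + 54\right) - -2585 = 2 \cdot 2 \cdot 3 \frac{1}{3 + \sqrt{3 \cdot 10}} \cdot 56 + 2585 = 2 \cdot 2 \cdot 3 \frac{1}{3 + \sqrt{30}} \cdot 56 + 2585 = 2 \frac{6}{3 + \sqrt{30}} \cdot 56 + 2585 = \frac{672}{3 + \sqrt{30}} + 2585 = 2585 + \frac{672}{3 + \sqrt{30}}$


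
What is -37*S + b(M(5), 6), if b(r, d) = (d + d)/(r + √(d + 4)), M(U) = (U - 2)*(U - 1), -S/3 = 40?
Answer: 297552/67 - 6*√10/67 ≈ 4440.8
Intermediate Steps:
S = -120 (S = -3*40 = -120)
M(U) = (-1 + U)*(-2 + U) (M(U) = (-2 + U)*(-1 + U) = (-1 + U)*(-2 + U))
b(r, d) = 2*d/(r + √(4 + d)) (b(r, d) = (2*d)/(r + √(4 + d)) = 2*d/(r + √(4 + d)))
-37*S + b(M(5), 6) = -37*(-120) + 2*6/((2 + 5² - 3*5) + √(4 + 6)) = 4440 + 2*6/((2 + 25 - 15) + √10) = 4440 + 2*6/(12 + √10) = 4440 + 12/(12 + √10)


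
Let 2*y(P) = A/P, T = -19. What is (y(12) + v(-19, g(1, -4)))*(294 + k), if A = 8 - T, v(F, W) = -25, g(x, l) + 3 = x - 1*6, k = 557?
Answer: -162541/8 ≈ -20318.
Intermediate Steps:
g(x, l) = -9 + x (g(x, l) = -3 + (x - 1*6) = -3 + (x - 6) = -3 + (-6 + x) = -9 + x)
A = 27 (A = 8 - 1*(-19) = 8 + 19 = 27)
y(P) = 27/(2*P) (y(P) = (27/P)/2 = 27/(2*P))
(y(12) + v(-19, g(1, -4)))*(294 + k) = ((27/2)/12 - 25)*(294 + 557) = ((27/2)*(1/12) - 25)*851 = (9/8 - 25)*851 = -191/8*851 = -162541/8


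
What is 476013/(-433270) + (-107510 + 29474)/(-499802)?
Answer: -109850157/116549630 ≈ -0.94252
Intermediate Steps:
476013/(-433270) + (-107510 + 29474)/(-499802) = 476013*(-1/433270) - 78036*(-1/499802) = -476013/433270 + 42/269 = -109850157/116549630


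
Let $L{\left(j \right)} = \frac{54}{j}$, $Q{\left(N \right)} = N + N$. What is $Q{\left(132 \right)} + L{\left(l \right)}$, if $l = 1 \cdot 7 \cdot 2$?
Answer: $\frac{1875}{7} \approx 267.86$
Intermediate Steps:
$Q{\left(N \right)} = 2 N$
$l = 14$ ($l = 7 \cdot 2 = 14$)
$Q{\left(132 \right)} + L{\left(l \right)} = 2 \cdot 132 + \frac{54}{14} = 264 + 54 \cdot \frac{1}{14} = 264 + \frac{27}{7} = \frac{1875}{7}$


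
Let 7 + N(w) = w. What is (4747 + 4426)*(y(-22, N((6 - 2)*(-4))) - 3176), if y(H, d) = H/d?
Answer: -669867498/23 ≈ -2.9125e+7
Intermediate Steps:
N(w) = -7 + w
(4747 + 4426)*(y(-22, N((6 - 2)*(-4))) - 3176) = (4747 + 4426)*(-22/(-7 + (6 - 2)*(-4)) - 3176) = 9173*(-22/(-7 + 4*(-4)) - 3176) = 9173*(-22/(-7 - 16) - 3176) = 9173*(-22/(-23) - 3176) = 9173*(-22*(-1/23) - 3176) = 9173*(22/23 - 3176) = 9173*(-73026/23) = -669867498/23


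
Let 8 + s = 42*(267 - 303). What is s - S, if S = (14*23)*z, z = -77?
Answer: 23274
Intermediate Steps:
S = -24794 (S = (14*23)*(-77) = 322*(-77) = -24794)
s = -1520 (s = -8 + 42*(267 - 303) = -8 + 42*(-36) = -8 - 1512 = -1520)
s - S = -1520 - 1*(-24794) = -1520 + 24794 = 23274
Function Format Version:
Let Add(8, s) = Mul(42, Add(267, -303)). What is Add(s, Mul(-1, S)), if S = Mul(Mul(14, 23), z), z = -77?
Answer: 23274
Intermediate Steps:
S = -24794 (S = Mul(Mul(14, 23), -77) = Mul(322, -77) = -24794)
s = -1520 (s = Add(-8, Mul(42, Add(267, -303))) = Add(-8, Mul(42, -36)) = Add(-8, -1512) = -1520)
Add(s, Mul(-1, S)) = Add(-1520, Mul(-1, -24794)) = Add(-1520, 24794) = 23274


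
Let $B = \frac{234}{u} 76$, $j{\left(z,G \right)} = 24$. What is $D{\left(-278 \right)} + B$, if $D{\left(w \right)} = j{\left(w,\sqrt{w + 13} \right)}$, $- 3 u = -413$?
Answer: $\frac{63264}{413} \approx 153.18$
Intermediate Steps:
$u = \frac{413}{3}$ ($u = \left(- \frac{1}{3}\right) \left(-413\right) = \frac{413}{3} \approx 137.67$)
$D{\left(w \right)} = 24$
$B = \frac{53352}{413}$ ($B = \frac{234}{\frac{413}{3}} \cdot 76 = 234 \cdot \frac{3}{413} \cdot 76 = \frac{702}{413} \cdot 76 = \frac{53352}{413} \approx 129.18$)
$D{\left(-278 \right)} + B = 24 + \frac{53352}{413} = \frac{63264}{413}$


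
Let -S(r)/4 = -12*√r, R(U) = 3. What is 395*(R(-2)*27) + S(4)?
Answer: 32091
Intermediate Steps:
S(r) = 48*√r (S(r) = -(-48)*√r = 48*√r)
395*(R(-2)*27) + S(4) = 395*(3*27) + 48*√4 = 395*81 + 48*2 = 31995 + 96 = 32091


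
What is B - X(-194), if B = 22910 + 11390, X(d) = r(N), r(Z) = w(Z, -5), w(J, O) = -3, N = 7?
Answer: 34303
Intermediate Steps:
r(Z) = -3
X(d) = -3
B = 34300
B - X(-194) = 34300 - 1*(-3) = 34300 + 3 = 34303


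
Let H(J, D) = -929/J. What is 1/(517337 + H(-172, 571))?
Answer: 172/88982893 ≈ 1.9330e-6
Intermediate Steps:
1/(517337 + H(-172, 571)) = 1/(517337 - 929/(-172)) = 1/(517337 - 929*(-1/172)) = 1/(517337 + 929/172) = 1/(88982893/172) = 172/88982893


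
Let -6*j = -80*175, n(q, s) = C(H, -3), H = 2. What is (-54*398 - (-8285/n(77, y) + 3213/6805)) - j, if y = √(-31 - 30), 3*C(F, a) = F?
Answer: -465392813/40830 ≈ -11398.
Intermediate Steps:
C(F, a) = F/3
y = I*√61 (y = √(-61) = I*√61 ≈ 7.8102*I)
n(q, s) = ⅔ (n(q, s) = (⅓)*2 = ⅔)
j = 7000/3 (j = -(-40)*175/3 = -⅙*(-14000) = 7000/3 ≈ 2333.3)
(-54*398 - (-8285/n(77, y) + 3213/6805)) - j = (-54*398 - (-8285/⅔ + 3213/6805)) - 1*7000/3 = (-21492 - (-8285*3/2 + 3213*(1/6805))) - 7000/3 = (-21492 - (-24855/2 + 3213/6805)) - 7000/3 = (-21492 - 1*(-169131849/13610)) - 7000/3 = (-21492 + 169131849/13610) - 7000/3 = -123374271/13610 - 7000/3 = -465392813/40830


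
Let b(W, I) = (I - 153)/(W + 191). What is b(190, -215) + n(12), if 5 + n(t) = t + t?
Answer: 6871/381 ≈ 18.034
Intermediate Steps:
n(t) = -5 + 2*t (n(t) = -5 + (t + t) = -5 + 2*t)
b(W, I) = (-153 + I)/(191 + W)
b(190, -215) + n(12) = (-153 - 215)/(191 + 190) + (-5 + 2*12) = -368/381 + (-5 + 24) = (1/381)*(-368) + 19 = -368/381 + 19 = 6871/381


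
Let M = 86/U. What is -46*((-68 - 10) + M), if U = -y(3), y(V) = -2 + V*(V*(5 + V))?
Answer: 127558/35 ≈ 3644.5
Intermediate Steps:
y(V) = -2 + V²*(5 + V)
U = -70 (U = -(-2 + 3³ + 5*3²) = -(-2 + 27 + 5*9) = -(-2 + 27 + 45) = -1*70 = -70)
M = -43/35 (M = 86/(-70) = 86*(-1/70) = -43/35 ≈ -1.2286)
-46*((-68 - 10) + M) = -46*((-68 - 10) - 43/35) = -46*(-78 - 43/35) = -46*(-2773/35) = 127558/35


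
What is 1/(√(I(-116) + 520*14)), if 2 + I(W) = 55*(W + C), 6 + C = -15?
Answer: -I*√257/257 ≈ -0.062378*I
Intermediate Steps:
C = -21 (C = -6 - 15 = -21)
I(W) = -1157 + 55*W (I(W) = -2 + 55*(W - 21) = -2 + 55*(-21 + W) = -2 + (-1155 + 55*W) = -1157 + 55*W)
1/(√(I(-116) + 520*14)) = 1/(√((-1157 + 55*(-116)) + 520*14)) = 1/(√((-1157 - 6380) + 7280)) = 1/(√(-7537 + 7280)) = 1/(√(-257)) = 1/(I*√257) = -I*√257/257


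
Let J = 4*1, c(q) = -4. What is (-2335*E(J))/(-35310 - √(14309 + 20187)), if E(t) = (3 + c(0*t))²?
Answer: 3747675/56670982 - 32690*√11/311690401 ≈ 0.065783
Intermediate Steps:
J = 4
E(t) = 1 (E(t) = (3 - 4)² = (-1)² = 1)
(-2335*E(J))/(-35310 - √(14309 + 20187)) = (-2335*1)/(-35310 - √(14309 + 20187)) = -2335/(-35310 - √34496) = -2335/(-35310 - 56*√11)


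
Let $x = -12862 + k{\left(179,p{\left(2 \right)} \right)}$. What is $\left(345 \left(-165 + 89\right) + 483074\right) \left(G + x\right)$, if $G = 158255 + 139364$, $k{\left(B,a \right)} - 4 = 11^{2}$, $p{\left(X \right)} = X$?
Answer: $130149481228$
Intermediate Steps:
$k{\left(B,a \right)} = 125$ ($k{\left(B,a \right)} = 4 + 11^{2} = 4 + 121 = 125$)
$x = -12737$ ($x = -12862 + 125 = -12737$)
$G = 297619$
$\left(345 \left(-165 + 89\right) + 483074\right) \left(G + x\right) = \left(345 \left(-165 + 89\right) + 483074\right) \left(297619 - 12737\right) = \left(345 \left(-76\right) + 483074\right) 284882 = \left(-26220 + 483074\right) 284882 = 456854 \cdot 284882 = 130149481228$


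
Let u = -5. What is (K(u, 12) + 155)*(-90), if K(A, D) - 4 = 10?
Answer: -15210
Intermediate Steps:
K(A, D) = 14 (K(A, D) = 4 + 10 = 14)
(K(u, 12) + 155)*(-90) = (14 + 155)*(-90) = 169*(-90) = -15210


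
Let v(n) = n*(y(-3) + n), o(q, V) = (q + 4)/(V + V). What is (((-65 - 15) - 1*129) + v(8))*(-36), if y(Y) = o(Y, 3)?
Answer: 5172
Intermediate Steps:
o(q, V) = (4 + q)/(2*V) (o(q, V) = (4 + q)/((2*V)) = (4 + q)*(1/(2*V)) = (4 + q)/(2*V))
y(Y) = 2/3 + Y/6 (y(Y) = (1/2)*(4 + Y)/3 = (1/2)*(1/3)*(4 + Y) = 2/3 + Y/6)
v(n) = n*(1/6 + n) (v(n) = n*((2/3 + (1/6)*(-3)) + n) = n*((2/3 - 1/2) + n) = n*(1/6 + n))
(((-65 - 15) - 1*129) + v(8))*(-36) = (((-65 - 15) - 1*129) + 8*(1/6 + 8))*(-36) = ((-80 - 129) + 8*(49/6))*(-36) = (-209 + 196/3)*(-36) = -431/3*(-36) = 5172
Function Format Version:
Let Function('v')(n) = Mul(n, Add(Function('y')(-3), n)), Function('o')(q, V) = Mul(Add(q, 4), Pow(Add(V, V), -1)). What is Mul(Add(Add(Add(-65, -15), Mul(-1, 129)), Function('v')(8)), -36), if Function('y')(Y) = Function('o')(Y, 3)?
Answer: 5172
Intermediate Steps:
Function('o')(q, V) = Mul(Rational(1, 2), Pow(V, -1), Add(4, q)) (Function('o')(q, V) = Mul(Add(4, q), Pow(Mul(2, V), -1)) = Mul(Add(4, q), Mul(Rational(1, 2), Pow(V, -1))) = Mul(Rational(1, 2), Pow(V, -1), Add(4, q)))
Function('y')(Y) = Add(Rational(2, 3), Mul(Rational(1, 6), Y)) (Function('y')(Y) = Mul(Rational(1, 2), Pow(3, -1), Add(4, Y)) = Mul(Rational(1, 2), Rational(1, 3), Add(4, Y)) = Add(Rational(2, 3), Mul(Rational(1, 6), Y)))
Function('v')(n) = Mul(n, Add(Rational(1, 6), n)) (Function('v')(n) = Mul(n, Add(Add(Rational(2, 3), Mul(Rational(1, 6), -3)), n)) = Mul(n, Add(Add(Rational(2, 3), Rational(-1, 2)), n)) = Mul(n, Add(Rational(1, 6), n)))
Mul(Add(Add(Add(-65, -15), Mul(-1, 129)), Function('v')(8)), -36) = Mul(Add(Add(Add(-65, -15), Mul(-1, 129)), Mul(8, Add(Rational(1, 6), 8))), -36) = Mul(Add(Add(-80, -129), Mul(8, Rational(49, 6))), -36) = Mul(Add(-209, Rational(196, 3)), -36) = Mul(Rational(-431, 3), -36) = 5172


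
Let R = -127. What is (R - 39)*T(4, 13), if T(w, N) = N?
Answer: -2158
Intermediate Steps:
(R - 39)*T(4, 13) = (-127 - 39)*13 = -166*13 = -2158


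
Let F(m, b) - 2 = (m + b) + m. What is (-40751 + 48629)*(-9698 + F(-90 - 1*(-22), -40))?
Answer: -77771616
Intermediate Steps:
F(m, b) = 2 + b + 2*m (F(m, b) = 2 + ((m + b) + m) = 2 + ((b + m) + m) = 2 + (b + 2*m) = 2 + b + 2*m)
(-40751 + 48629)*(-9698 + F(-90 - 1*(-22), -40)) = (-40751 + 48629)*(-9698 + (2 - 40 + 2*(-90 - 1*(-22)))) = 7878*(-9698 + (2 - 40 + 2*(-90 + 22))) = 7878*(-9698 + (2 - 40 + 2*(-68))) = 7878*(-9698 + (2 - 40 - 136)) = 7878*(-9698 - 174) = 7878*(-9872) = -77771616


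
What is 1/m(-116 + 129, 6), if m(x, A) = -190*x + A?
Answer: -1/2464 ≈ -0.00040584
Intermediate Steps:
m(x, A) = A - 190*x
1/m(-116 + 129, 6) = 1/(6 - 190*(-116 + 129)) = 1/(6 - 190*13) = 1/(6 - 2470) = 1/(-2464) = -1/2464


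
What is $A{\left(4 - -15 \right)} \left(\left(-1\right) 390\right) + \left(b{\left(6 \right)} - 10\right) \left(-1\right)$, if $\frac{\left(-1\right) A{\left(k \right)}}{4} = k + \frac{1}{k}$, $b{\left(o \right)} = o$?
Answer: $\frac{564796}{19} \approx 29726.0$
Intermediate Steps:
$A{\left(k \right)} = - 4 k - \frac{4}{k}$ ($A{\left(k \right)} = - 4 \left(k + \frac{1}{k}\right) = - 4 k - \frac{4}{k}$)
$A{\left(4 - -15 \right)} \left(\left(-1\right) 390\right) + \left(b{\left(6 \right)} - 10\right) \left(-1\right) = \left(- 4 \left(4 - -15\right) - \frac{4}{4 - -15}\right) \left(\left(-1\right) 390\right) + \left(6 - 10\right) \left(-1\right) = \left(- 4 \left(4 + 15\right) - \frac{4}{4 + 15}\right) \left(-390\right) - -4 = \left(\left(-4\right) 19 - \frac{4}{19}\right) \left(-390\right) + 4 = \left(-76 - \frac{4}{19}\right) \left(-390\right) + 4 = \left(- \frac{1448}{19}\right) \left(-390\right) + 4 = \frac{564720}{19} + 4 = \frac{564796}{19}$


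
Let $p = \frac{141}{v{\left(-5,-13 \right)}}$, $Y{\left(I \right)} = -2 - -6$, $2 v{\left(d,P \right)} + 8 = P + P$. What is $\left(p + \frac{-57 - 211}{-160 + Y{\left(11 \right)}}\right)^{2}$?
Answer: $\frac{19009600}{439569} \approx 43.246$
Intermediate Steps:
$v{\left(d,P \right)} = -4 + P$ ($v{\left(d,P \right)} = -4 + \frac{P + P}{2} = -4 + \frac{2 P}{2} = -4 + P$)
$Y{\left(I \right)} = 4$ ($Y{\left(I \right)} = -2 + 6 = 4$)
$p = - \frac{141}{17}$ ($p = \frac{141}{-4 - 13} = \frac{141}{-17} = 141 \left(- \frac{1}{17}\right) = - \frac{141}{17} \approx -8.2941$)
$\left(p + \frac{-57 - 211}{-160 + Y{\left(11 \right)}}\right)^{2} = \left(- \frac{141}{17} + \frac{-57 - 211}{-160 + 4}\right)^{2} = \left(- \frac{141}{17} - \frac{268}{-156}\right)^{2} = \left(- \frac{141}{17} - - \frac{67}{39}\right)^{2} = \left(- \frac{141}{17} + \frac{67}{39}\right)^{2} = \left(- \frac{4360}{663}\right)^{2} = \frac{19009600}{439569}$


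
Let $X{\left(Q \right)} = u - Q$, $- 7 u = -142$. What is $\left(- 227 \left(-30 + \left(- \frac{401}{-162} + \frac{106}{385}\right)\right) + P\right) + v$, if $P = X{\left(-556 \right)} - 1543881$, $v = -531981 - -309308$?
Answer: $- \frac{109758233779}{62370} \approx -1.7598 \cdot 10^{6}$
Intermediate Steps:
$u = \frac{142}{7}$ ($u = \left(- \frac{1}{7}\right) \left(-142\right) = \frac{142}{7} \approx 20.286$)
$X{\left(Q \right)} = \frac{142}{7} - Q$
$v = -222673$ ($v = -531981 + 309308 = -222673$)
$P = - \frac{10803133}{7}$ ($P = \left(\frac{142}{7} - -556\right) - 1543881 = \left(\frac{142}{7} + 556\right) - 1543881 = \frac{4034}{7} - 1543881 = - \frac{10803133}{7} \approx -1.5433 \cdot 10^{6}$)
$\left(- 227 \left(-30 + \left(- \frac{401}{-162} + \frac{106}{385}\right)\right) + P\right) + v = \left(- 227 \left(-30 + \left(- \frac{401}{-162} + \frac{106}{385}\right)\right) - \frac{10803133}{7}\right) - 222673 = \left(- 227 \left(-30 + \left(\left(-401\right) \left(- \frac{1}{162}\right) + 106 \cdot \frac{1}{385}\right)\right) - \frac{10803133}{7}\right) - 222673 = \left(- 227 \left(-30 + \left(\frac{401}{162} + \frac{106}{385}\right)\right) - \frac{10803133}{7}\right) - 222673 = \left(- 227 \left(-30 + \frac{171557}{62370}\right) - \frac{10803133}{7}\right) - 222673 = \left(\left(-227\right) \left(- \frac{1699543}{62370}\right) - \frac{10803133}{7}\right) - 222673 = \left(\frac{385796261}{62370} - \frac{10803133}{7}\right) - 222673 = - \frac{95870118769}{62370} - 222673 = - \frac{109758233779}{62370}$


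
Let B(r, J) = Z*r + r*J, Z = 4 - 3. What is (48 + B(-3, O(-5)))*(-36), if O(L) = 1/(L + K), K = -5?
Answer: -8154/5 ≈ -1630.8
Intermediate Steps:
O(L) = 1/(-5 + L) (O(L) = 1/(L - 5) = 1/(-5 + L))
Z = 1
B(r, J) = r + J*r (B(r, J) = 1*r + r*J = r + J*r)
(48 + B(-3, O(-5)))*(-36) = (48 - 3*(1 + 1/(-5 - 5)))*(-36) = (48 - 3*(1 + 1/(-10)))*(-36) = (48 - 3*(1 - ⅒))*(-36) = (48 - 3*9/10)*(-36) = (48 - 27/10)*(-36) = (453/10)*(-36) = -8154/5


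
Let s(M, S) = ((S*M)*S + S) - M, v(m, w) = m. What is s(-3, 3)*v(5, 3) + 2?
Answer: -103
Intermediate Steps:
s(M, S) = S - M + M*S² (s(M, S) = ((M*S)*S + S) - M = (M*S² + S) - M = (S + M*S²) - M = S - M + M*S²)
s(-3, 3)*v(5, 3) + 2 = (3 - 1*(-3) - 3*3²)*5 + 2 = (3 + 3 - 3*9)*5 + 2 = (3 + 3 - 27)*5 + 2 = -21*5 + 2 = -105 + 2 = -103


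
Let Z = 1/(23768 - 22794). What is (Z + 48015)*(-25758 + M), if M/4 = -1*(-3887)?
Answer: -238743549155/487 ≈ -4.9023e+8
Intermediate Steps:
M = 15548 (M = 4*(-1*(-3887)) = 4*3887 = 15548)
Z = 1/974 ≈ 0.0010267
(Z + 48015)*(-25758 + M) = (1/974 + 48015)*(-25758 + 15548) = (46766611/974)*(-10210) = -238743549155/487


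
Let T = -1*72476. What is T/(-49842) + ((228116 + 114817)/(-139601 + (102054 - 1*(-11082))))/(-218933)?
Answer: 16151827644031/11107216556865 ≈ 1.4542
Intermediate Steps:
T = -72476
T/(-49842) + ((228116 + 114817)/(-139601 + (102054 - 1*(-11082))))/(-218933) = -72476/(-49842) + ((228116 + 114817)/(-139601 + (102054 - 1*(-11082))))/(-218933) = -72476*(-1/49842) + (342933/(-139601 + (102054 + 11082)))*(-1/218933) = 36238/24921 + (342933/(-139601 + 113136))*(-1/218933) = 36238/24921 + (342933/(-26465))*(-1/218933) = 36238/24921 + (342933*(-1/26465))*(-1/218933) = 36238/24921 - 342933/26465*(-1/218933) = 36238/24921 + 342933/5794061845 = 16151827644031/11107216556865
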